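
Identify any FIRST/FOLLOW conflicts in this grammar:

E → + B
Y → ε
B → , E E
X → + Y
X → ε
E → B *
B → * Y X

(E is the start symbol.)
A FIRST/FOLLOW conflict occurs when a non-terminal N has a nullable alternative N → β (β ⇒* ε) and another alternative N → α with FIRST(α) ∩ FOLLOW(N) ≠ ∅: on such a lookahead the parser cannot decide between expanding α and letting N vanish via β.

Nullable non-terminals: X, Y.

X: nullable alternative(s) X → ε; FOLLOW(X) = { $, '*', '+', ',' }
  X → + Y: FIRST \ {ε} = { '+' } — overlaps FOLLOW(X) on { '+' }: CONFLICT
  X → ε: FIRST \ {ε} = { } — this is the only nullable alternative, skip
Y has a nullable alternative but only one production, so nothing to check.

B, E have no nullable alternative, so no FIRST/FOLLOW check is needed there.

So the grammar has 1 FIRST/FOLLOW conflict (marked CONFLICT above).

Answer: Yes. X → '+' Y with FOLLOW(X) on { '+' }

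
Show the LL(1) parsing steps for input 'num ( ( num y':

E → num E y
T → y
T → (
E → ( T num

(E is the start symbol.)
Stack is shown with the top on the left.

Stack        Input            Action
------------------------------------
E $          num ( ( num y $  output E → num E y
num E y $    num ( ( num y $  match 'num'
E y $        ( ( num y $      output E → ( T num
( T num y $  ( ( num y $      match '('
T num y $    ( num y $        output T → (
( num y $    ( num y $        match '('
num y $      num y $          match 'num'
y $          y $              match 'y'
$            $                accept

The string is accepted.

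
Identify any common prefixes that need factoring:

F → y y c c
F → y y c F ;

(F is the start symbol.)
Left-factoring is needed when two productions for the same non-terminal
share a common prefix on the right-hand side.

Productions for F:
  F → y y c c
  F → y y c F ;

Found common prefix 'y y c' in productions for F

Answer: Yes, F has productions with common prefix 'y y c'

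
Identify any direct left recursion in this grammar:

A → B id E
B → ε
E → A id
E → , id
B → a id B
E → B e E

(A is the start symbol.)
Direct left recursion occurs when N → N α for some non-terminal N (the right-hand side begins with the left-hand side itself).

A → B id E: starts with B
B → ε: starts with ε
E → A id: starts with A
E → , id: starts with ','
B → a id B: starts with a
E → B e E: starts with B

No direct left recursion found.

Answer: No direct left recursion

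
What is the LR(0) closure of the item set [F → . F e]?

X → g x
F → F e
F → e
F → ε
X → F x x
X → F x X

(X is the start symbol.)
Start with: [F → . F e]
  [F → . F e] has the dot before F: add [F → . e], [F → .]
No further items can be added.

CLOSURE = { [F → . F e], [F → . e], [F → .] }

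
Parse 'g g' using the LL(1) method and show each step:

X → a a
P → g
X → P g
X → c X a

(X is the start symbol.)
LL(1) parsing maintains a stack (initially the start symbol over $) and the input. At each step: if the stack top is a terminal, match it against the current input token; if it is a non-terminal N, replace it with the RHS of M[N, lookahead] (the unique production whose predict set contains the lookahead).

Stack is shown with the top on the left.

Stack  Input  Action
--------------------
X $    g g $  output X → P g
P g $  g g $  output P → g
g g $  g g $  match 'g'
g $    g $    match 'g'
$      $      accept

The string is accepted.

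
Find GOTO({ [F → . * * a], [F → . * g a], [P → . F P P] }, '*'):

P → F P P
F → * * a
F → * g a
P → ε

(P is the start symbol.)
GOTO(I, '*') = CLOSURE({ [A → αX.β] : [A → α.Xβ] ∈ I, X = '*' })

Items with dot before '*', with the dot advanced:
  [F → . * * a] → [F → * . * a]
  [F → . * g a] → [F → * . g a]
Closure adds nothing (no advanced item has the dot before a non-terminal).

GOTO = { [F → * . * a], [F → * . g a] }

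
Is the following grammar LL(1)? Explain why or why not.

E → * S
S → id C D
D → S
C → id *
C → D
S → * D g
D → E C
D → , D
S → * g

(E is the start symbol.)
Relevant sets:
  FIRST(S) = { '*', 'id' }
  FIRST(E) = { '*' }
  FIRST(D) = { '*', ',', 'id' }

For S:
  PREDICT(S → id C D) = { 'id' }
  PREDICT(S → '*' D g) = { '*' }
  PREDICT(S → '*' g) = { '*' }
For D:
  PREDICT(D → S) = { '*', 'id' }
  PREDICT(D → E C) = { '*' }
  PREDICT(D → ',' D) = { ',' }
For C:
  PREDICT(C → id '*') = { 'id' }
  PREDICT(C → D) = { '*', ',', 'id' }
E has a single production, so nothing to check there.

Conflict found: Predict set conflict for S: { '*' }
The grammar is NOT LL(1).

Answer: No. Predict set conflict for S: { '*' }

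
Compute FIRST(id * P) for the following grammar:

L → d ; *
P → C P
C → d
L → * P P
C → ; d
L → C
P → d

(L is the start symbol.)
To compute FIRST(id * P), process the symbols left to right:
Symbol id is a terminal. Add 'id' and stop.
FIRST(id * P) = { 'id' }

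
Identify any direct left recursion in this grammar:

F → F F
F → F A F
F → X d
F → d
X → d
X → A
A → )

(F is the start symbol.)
Yes, F is left-recursive

Direct left recursion occurs when N → N α for some non-terminal N (the right-hand side begins with the left-hand side itself).

F → F F: LEFT RECURSIVE (starts with F)
F → F A F: LEFT RECURSIVE (starts with F)
F → X d: starts with X
F → d: starts with d
X → d: starts with d
X → A: starts with A
A → ): starts with ')'

The grammar has direct left recursion on: F.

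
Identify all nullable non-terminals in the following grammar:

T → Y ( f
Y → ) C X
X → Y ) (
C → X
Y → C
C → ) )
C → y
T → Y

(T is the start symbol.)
A non-terminal is nullable if it can derive ε (the empty string): either it has an ε-production, or it has a production whose right-hand side consists entirely of nullable non-terminals.

There are no ε-productions, so no non-terminal can derive ε.
No non-terminals are nullable.

Answer: None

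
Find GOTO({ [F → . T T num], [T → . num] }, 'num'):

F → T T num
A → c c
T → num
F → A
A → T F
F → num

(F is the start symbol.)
GOTO(I, 'num') = CLOSURE({ [A → αX.β] : [A → α.Xβ] ∈ I, X = 'num' })

Items with dot before 'num', with the dot advanced:
  [T → . num] → [T → num .]
Closure adds nothing (no advanced item has the dot before a non-terminal).

GOTO = { [T → num .] }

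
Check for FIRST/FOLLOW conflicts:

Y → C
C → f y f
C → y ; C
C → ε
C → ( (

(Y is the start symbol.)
Nullable non-terminals: C, Y.

C: nullable alternative(s) C → ε; FOLLOW(C) = { $ }
  C → f y f: FIRST \ {ε} = { 'f' } — disjoint from FOLLOW(C)
  C → y ; C: FIRST \ {ε} = { 'y' } — disjoint from FOLLOW(C)
  C → ε: FIRST \ {ε} = { } — this is the only nullable alternative, skip
  C → ( (: FIRST \ {ε} = { '(' } — disjoint from FOLLOW(C)
Y has a nullable alternative but only one production, so nothing to check.

No FIRST/FOLLOW conflicts found.

Answer: No FIRST/FOLLOW conflicts.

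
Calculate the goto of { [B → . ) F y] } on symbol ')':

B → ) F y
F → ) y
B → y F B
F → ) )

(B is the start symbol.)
{ [B → ) . F y], [F → . ) )], [F → . ) y] }

GOTO(I, ')') = CLOSURE({ [A → αX.β] : [A → α.Xβ] ∈ I, X = ')' })

Items with dot before ')', with the dot advanced:
  [B → . ) F y] → [B → ) . F y]
Closure of the advanced items:
  [B → ) . F y] has the dot before F: add [F → . ) y], [F → . ) )]

GOTO = { [B → ) . F y], [F → . ) )], [F → . ) y] }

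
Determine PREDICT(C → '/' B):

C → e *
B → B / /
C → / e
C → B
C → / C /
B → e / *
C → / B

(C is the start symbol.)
PREDICT(C → '/' B) = (FIRST(RHS) \ {ε}) ∪ (FOLLOW(C) if ε ∈ FIRST(RHS), i.e. RHS ⇒* ε)
FIRST('/' B) = { '/' }
ε ∉ FIRST('/' B), so FOLLOW(C) is not added.
PREDICT(C → '/' B) = { '/' }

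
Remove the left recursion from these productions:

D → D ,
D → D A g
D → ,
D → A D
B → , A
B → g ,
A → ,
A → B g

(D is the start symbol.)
D is directly left-recursive. The standard transformation for
  A → A α₁ | ... | A α_m | β₁ | ... | β_n
is
  A  → β₁ A' | ... | β_n A'
  A' → α₁ A' | ... | α_m A' | ε

D → , becomes D → , D'
D → A D becomes D → A D D'
D → D , becomes D' → , D'
D → D A g becomes D' → A g D'
Add D' → ε

Productions for other non-terminals are unchanged:
  B → , A
  B → g ,
  A → ,
  A → B g

Resulting grammar:
D → , D'
D → A D D'
D' → , D'
D' → A g D'
D' → ε
B → , A
B → g ,
A → ,
A → B g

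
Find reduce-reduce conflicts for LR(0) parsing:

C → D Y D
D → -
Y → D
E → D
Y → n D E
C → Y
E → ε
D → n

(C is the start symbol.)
Augment with C' → C and build the canonical LR(0) collection (I0 = CLOSURE({[C' → . C]}), then GOTO on every symbol after a dot until no new states appear). It has 13 states:
  I0: { [C → . D Y D], [C → . Y], [C' → . C], [D → . -], [D → . n], [Y → . D], [Y → . n D E] }  — shift
  I1: { [D → - .] }  — reduce
  I2: { [C' → C .] }  — accept
  I3: { [C → D . Y D], [D → . -], [D → . n], [Y → . D], [Y → . n D E], [Y → D .] }  — shift, reduce
  I4: { [C → Y .] }  — reduce
  I5: { [D → . -], [D → . n], [D → n .], [Y → n . D E] }  — shift, reduce
  I6: { [D → . -], [D → . n], [E → . D], [E → .], [Y → n D . E] }  — shift, reduce
  I7: { [D → n .] }  — reduce
  I8: { [E → D .] }  — reduce
  I9: { [Y → n D E .] }  — reduce
  I10: { [Y → D .] }  — reduce
  I11: { [C → D Y . D], [D → . -], [D → . n] }  — shift
  I12: { [C → D Y D .] }  — reduce

No state contains more than one complete item.

Answer: No reduce-reduce conflicts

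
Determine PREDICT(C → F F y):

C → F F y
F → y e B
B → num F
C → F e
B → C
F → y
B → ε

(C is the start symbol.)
PREDICT(C → F F y) = (FIRST(RHS) \ {ε}) ∪ (FOLLOW(C) if ε ∈ FIRST(RHS), i.e. RHS ⇒* ε)
FIRST(F) = { 'y' }
FIRST(F F y) = { 'y' }
ε ∉ FIRST(F F y), so FOLLOW(C) is not added.
PREDICT(C → F F y) = { 'y' }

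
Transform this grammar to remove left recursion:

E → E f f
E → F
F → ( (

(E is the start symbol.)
E → F E'
E' → f f E'
E' → ε
F → ( (

E is directly left-recursive. The standard transformation for
  A → A α₁ | ... | A α_m | β₁ | ... | β_n
is
  A  → β₁ A' | ... | β_n A'
  A' → α₁ A' | ... | α_m A' | ε

E → F becomes E → F E'
E → E f f becomes E' → f f E'
Add E' → ε

Productions for other non-terminals are unchanged:
  F → ( (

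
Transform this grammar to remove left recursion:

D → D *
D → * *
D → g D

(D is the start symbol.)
D → * * D'
D → g D D'
D' → * D'
D' → ε

D is directly left-recursive. The standard transformation for
  A → A α₁ | ... | A α_m | β₁ | ... | β_n
is
  A  → β₁ A' | ... | β_n A'
  A' → α₁ A' | ... | α_m A' | ε

D → * * becomes D → * * D'
D → g D becomes D → g D D'
D → D * becomes D' → * D'
Add D' → ε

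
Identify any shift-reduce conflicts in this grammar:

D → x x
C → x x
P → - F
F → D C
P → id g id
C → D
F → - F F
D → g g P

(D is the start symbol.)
No shift-reduce conflicts

A shift-reduce conflict occurs when an LR(0) state has both:
  - a complete (reduce) item [A → α .] (dot at the end), and
  - a shift item [B → β . c γ] (dot before a terminal).

Augment with D' → D and build the canonical LR(0) collection (I0 = CLOSURE({[D' → . D]}), then GOTO on every symbol after a dot until no new states appear). It has 20 states:
  I0: { [D → . g g P], [D → . x x], [D' → . D] }  — shift
  I1: { [D' → D .] }  — accept
  I2: { [D → g . g P] }  — shift
  I3: { [D → x . x] }  — shift
  I4: { [D → x x .] }  — reduce
  I5: { [D → g g . P], [P → . - F], [P → . id g id] }  — shift
  I6: { [D → . g g P], [D → . x x], [F → . - F F], [F → . D C], [P → - . F] }  — shift
  I7: { [D → g g P .] }  — reduce
  I8: { [P → id . g id] }  — shift
  I9: { [P → id g . id] }  — shift
  I10: { [P → id g id .] }  — reduce
  I11: { [D → . g g P], [D → . x x], [F → - . F F], [F → . - F F], [F → . D C] }  — shift
  I12: { [C → . D], [C → . x x], [D → . g g P], [D → . x x], [F → D . C] }  — shift
  I13: { [P → - F .] }  — reduce
  I14: { [F → D C .] }  — reduce
  I15: { [C → D .] }  — reduce
  I16: { [C → x . x], [D → x . x] }  — shift
  I17: { [C → x x .], [D → x x .] }  — 2 reduces
  I18: { [D → . g g P], [D → . x x], [F → - F . F], [F → . - F F], [F → . D C] }  — shift
  I19: { [F → - F F .] }  — reduce

No state contains both a complete item and a shift item.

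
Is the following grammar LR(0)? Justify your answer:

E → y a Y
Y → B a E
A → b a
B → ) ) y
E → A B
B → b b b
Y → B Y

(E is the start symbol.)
Yes, the grammar is LR(0)

A grammar is LR(0) if no state in the canonical LR(0) collection has:
  - both a shift item (dot before a terminal) and a complete item (shift-reduce conflict), or
  - two or more complete items (reduce-reduce conflict; the accept item [E' → E .] counts as a complete item here).

Augment with E' → E and build the canonical LR(0) collection (I0 = CLOSURE({[E' → . E]}), then GOTO on every symbol after a dot until no new states appear). It has 19 states:
  I0: { [A → . b a], [E → . A B], [E → . y a Y], [E' → . E] }  — shift
  I1: { [B → . ) ) y], [B → . b b b], [E → A . B] }  — shift
  I2: { [E' → E .] }  — accept
  I3: { [A → b . a] }  — shift
  I4: { [E → y . a Y] }  — shift
  I5: { [B → . ) ) y], [B → . b b b], [E → y a . Y], [Y → . B Y], [Y → . B a E] }  — shift
  I6: { [B → ) . ) y] }  — shift
  I7: { [B → . ) ) y], [B → . b b b], [Y → . B Y], [Y → . B a E], [Y → B . Y], [Y → B . a E] }  — shift
  I8: { [E → y a Y .] }  — reduce
  I9: { [B → b . b b] }  — shift
  I10: { [B → b b . b] }  — shift
  I11: { [B → b b b .] }  — reduce
  I12: { [Y → B Y .] }  — reduce
  I13: { [A → . b a], [E → . A B], [E → . y a Y], [Y → B a . E] }  — shift
  I14: { [Y → B a E .] }  — reduce
  I15: { [B → ) ) . y] }  — shift
  I16: { [B → ) ) y .] }  — reduce
  I17: { [A → b a .] }  — reduce
  I18: { [E → A B .] }  — reduce

Every state is either a pure shift/goto state or contains exactly one complete item and nothing to shift — no conflicts. The grammar is LR(0).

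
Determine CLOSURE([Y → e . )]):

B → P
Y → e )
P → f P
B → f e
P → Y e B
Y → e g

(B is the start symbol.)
Start with: [Y → e . )]
The dot precedes the terminal ')', so nothing is added.

CLOSURE = { [Y → e . )] }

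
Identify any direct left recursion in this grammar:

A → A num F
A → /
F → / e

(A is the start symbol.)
Direct left recursion occurs when N → N α for some non-terminal N (the right-hand side begins with the left-hand side itself).

A → A num F: LEFT RECURSIVE (starts with A)
A → /: starts with '/'
F → / e: starts with '/'

The grammar has direct left recursion on: A.

Answer: Yes, A is left-recursive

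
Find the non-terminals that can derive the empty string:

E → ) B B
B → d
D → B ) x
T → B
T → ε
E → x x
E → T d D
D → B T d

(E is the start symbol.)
{ 'T' }

ε-productions: T → ε
So T is immediately nullable.
No further non-terminal can be added: every production for the remaining non-terminals contains a terminal or a non-nullable non-terminal.
Nullable = { 'T' }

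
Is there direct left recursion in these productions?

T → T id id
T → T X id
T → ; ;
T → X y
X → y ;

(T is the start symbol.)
Yes, T is left-recursive

T → T id id: LEFT RECURSIVE (starts with T)
T → T X id: LEFT RECURSIVE (starts with T)
T → ; ;: starts with ';'
T → X y: starts with X
X → y ;: starts with y

The grammar has direct left recursion on: T.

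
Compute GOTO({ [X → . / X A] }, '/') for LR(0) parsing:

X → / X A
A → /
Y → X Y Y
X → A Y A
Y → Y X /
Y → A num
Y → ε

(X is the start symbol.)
GOTO(I, '/') = CLOSURE({ [A → αX.β] : [A → α.Xβ] ∈ I, X = '/' })

Items with dot before '/', with the dot advanced:
  [X → . / X A] → [X → / . X A]
Closure of the advanced items:
  [X → / . X A] has the dot before X: add [X → . / X A], [X → . A Y A]
  [X → . A Y A] has the dot before A: add [A → . /]

GOTO = { [A → . /], [X → . / X A], [X → . A Y A], [X → / . X A] }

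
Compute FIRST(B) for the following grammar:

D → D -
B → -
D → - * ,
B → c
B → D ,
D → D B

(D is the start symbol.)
To compute FIRST(B), examine every production with B on the left-hand side, reading each right-hand side left to right until a non-nullable symbol is reached.

FIRST sets of the other non-terminals involved (by the same procedure, iterated to a fixed point):
  FIRST(D) = { '-' }

From B → -:
  - '-' is a terminal: add '-' and stop
From B → c:
  - c is a terminal: add 'c' and stop
From B → D ,:
  - D is a non-terminal: add FIRST(D) \ {ε} = { '-' }
    D is not nullable, so stop

Collecting: FIRST(B) = { '-', 'c' }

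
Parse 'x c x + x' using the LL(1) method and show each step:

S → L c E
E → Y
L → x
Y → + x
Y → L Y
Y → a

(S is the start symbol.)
Stack is shown with the top on the left.

Stack    Input        Action
----------------------------
S $      x c x + x $  output S → L c E
L c E $  x c x + x $  output L → x
x c E $  x c x + x $  match 'x'
c E $    c x + x $    match 'c'
E $      x + x $      output E → Y
Y $      x + x $      output Y → L Y
L Y $    x + x $      output L → x
x Y $    x + x $      match 'x'
Y $      + x $        output Y → + x
+ x $    + x $        match '+'
x $      x $          match 'x'
$        $            accept

The string is accepted.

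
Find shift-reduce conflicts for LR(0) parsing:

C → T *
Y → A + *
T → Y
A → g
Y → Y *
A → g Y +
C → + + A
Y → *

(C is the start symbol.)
Augment with C' → C and build the canonical LR(0) collection (I0 = CLOSURE({[C' → . C]}), then GOTO on every symbol after a dot until no new states appear). It has 16 states:
  I0: { [A → . g Y +], [A → . g], [C → . + + A], [C → . T *], [C' → . C], [T → . Y], [Y → . *], [Y → . A + *], [Y → . Y *] }  — shift
  I1: { [Y → * .] }  — reduce
  I2: { [C → + . + A] }  — shift
  I3: { [Y → A . + *] }  — shift
  I4: { [C' → C .] }  — accept
  I5: { [C → T . *] }  — shift
  I6: { [T → Y .], [Y → Y . *] }  — shift, reduce
  I7: { [A → . g Y +], [A → . g], [A → g . Y +], [A → g .], [Y → . *], [Y → . A + *], [Y → . Y *] }  — shift, reduce
  I8: { [A → g Y . +], [Y → Y . *] }  — shift
  I9: { [Y → Y * .] }  — reduce
  I10: { [A → g Y + .] }  — reduce
  I11: { [C → T * .] }  — reduce
  I12: { [Y → A + . *] }  — shift
  I13: { [Y → A + * .] }  — reduce
  I14: { [A → . g Y +], [A → . g], [C → + + . A] }  — shift
  I15: { [C → + + A .] }  — reduce

I6 contains reduce item [T → Y .] and shift item [Y → Y . *] — shift-reduce conflict.
I7 contains reduce item [A → g .] and shift items [A → . g], [A → . g Y +], [Y → . *] — shift-reduce conflict.

Answer: Yes — I6: [T → Y .] vs [Y → Y . *]; I7: [A → g .] vs [A → . g]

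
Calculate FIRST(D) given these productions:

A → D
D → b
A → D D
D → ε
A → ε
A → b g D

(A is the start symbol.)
{ 'b', ε }

To compute FIRST(D), examine every production with D on the left-hand side, reading each right-hand side left to right until a non-nullable symbol is reached.

From D → b:
  - b is a terminal: add 'b' and stop
From D → ε:
  - ε-production, so ε ∈ FIRST(D)

Collecting: FIRST(D) = { 'b', ε }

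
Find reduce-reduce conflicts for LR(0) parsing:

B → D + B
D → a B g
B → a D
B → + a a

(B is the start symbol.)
No reduce-reduce conflicts

A reduce-reduce conflict occurs when an LR(0) state has two complete items [A → α .] and [B → β .] — both call for a reduction, and with no lookahead the parser cannot choose between them.

Augment with B' → B and build the canonical LR(0) collection (I0 = CLOSURE({[B' → . B]}), then GOTO on every symbol after a dot until no new states appear). It has 12 states:
  I0: { [B → . + a a], [B → . D + B], [B → . a D], [B' → . B], [D → . a B g] }  — shift
  I1: { [B → + . a a] }  — shift
  I2: { [B' → B .] }  — accept
  I3: { [B → D . + B] }  — shift
  I4: { [B → . + a a], [B → . D + B], [B → . a D], [B → a . D], [D → . a B g], [D → a . B g] }  — shift
  I5: { [D → a B . g] }  — shift
  I6: { [B → D . + B], [B → a D .] }  — shift, reduce
  I7: { [B → . + a a], [B → . D + B], [B → . a D], [B → D + . B], [D → . a B g] }  — shift
  I8: { [B → D + B .] }  — reduce
  I9: { [D → a B g .] }  — reduce
  I10: { [B → + a . a] }  — shift
  I11: { [B → + a a .] }  — reduce

No state contains more than one complete item.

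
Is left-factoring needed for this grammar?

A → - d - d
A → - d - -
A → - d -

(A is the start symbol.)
Yes, A has productions with common prefix '- d -'

Left-factoring is needed when two productions for the same non-terminal
share a common prefix on the right-hand side.

Productions for A:
  A → - d - d
  A → - d - -
  A → - d -

Found common prefix '- d -' in productions for A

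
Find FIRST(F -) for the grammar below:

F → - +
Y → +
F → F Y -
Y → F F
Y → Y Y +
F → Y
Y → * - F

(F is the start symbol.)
{ '*', '+', '-' }

FIRST sets of the non-terminals involved (from the grammar, by fixed-point iteration):
  FIRST(F) = { '*', '+', '-' }

To compute FIRST(F -), process the symbols left to right:
Symbol F is a non-terminal. Add FIRST(F) \ {ε} = { '*', '+', '-' }
F is not nullable (ε ∉ FIRST(F)), so stop here.
FIRST(F -) = { '*', '+', '-' }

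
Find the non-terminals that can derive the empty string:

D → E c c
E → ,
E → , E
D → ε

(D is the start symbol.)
A non-terminal is nullable if it can derive ε (the empty string): either it has an ε-production, or it has a production whose right-hand side consists entirely of nullable non-terminals.

ε-productions: D → ε
So D is immediately nullable.
No further non-terminal can be added: every production for the remaining non-terminals contains a terminal or a non-nullable non-terminal.
Nullable = { 'D' }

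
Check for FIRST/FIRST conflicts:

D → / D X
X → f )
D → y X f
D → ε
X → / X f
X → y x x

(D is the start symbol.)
Productions for D:
  D → / D X: FIRST = { '/' }
  D → y X f: FIRST = { 'y' }
  D → ε: FIRST = { ε }
Productions for X:
  X → f ): FIRST = { 'f' }
  X → / X f: FIRST = { '/' }
  X → y x x: FIRST = { 'y' }

All alternatives of each non-terminal have pairwise disjoint FIRST sets.

Answer: No FIRST/FIRST conflicts.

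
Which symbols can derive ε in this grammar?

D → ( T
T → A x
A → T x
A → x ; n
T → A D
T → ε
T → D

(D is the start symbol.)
ε-productions: T → ε
So T is immediately nullable.
No further non-terminal can be added: every production for the remaining non-terminals contains a terminal or a non-nullable non-terminal.
Nullable = { 'T' }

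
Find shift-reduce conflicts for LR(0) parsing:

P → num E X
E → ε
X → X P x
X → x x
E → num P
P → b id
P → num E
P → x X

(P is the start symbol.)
Yes — I3: [E → .] vs [E → . num P]; I5: [P → x X .] vs [P → . b id]; I10: [P → num E .] vs [X → . x x]; I13: [P → num E X .] vs [P → . b id]

A shift-reduce conflict occurs when an LR(0) state has both:
  - a complete (reduce) item [A → α .] (dot at the end), and
  - a shift item [B → β . c γ] (dot before a terminal).

Augment with P' → P and build the canonical LR(0) collection (I0 = CLOSURE({[P' → . P]}), then GOTO on every symbol after a dot until no new states appear). It has 15 states:
  I0: { [P → . b id], [P → . num E X], [P → . num E], [P → . x X], [P' → . P] }  — shift
  I1: { [P' → P .] }  — accept
  I2: { [P → b . id] }  — shift
  I3: { [E → . num P], [E → .], [P → num . E X], [P → num . E] }  — shift, reduce
  I4: { [P → x . X], [X → . X P x], [X → . x x] }  — shift
  I5: { [P → . b id], [P → . num E X], [P → . num E], [P → . x X], [P → x X .], [X → X . P x] }  — shift, reduce
  I6: { [X → x . x] }  — shift
  I7: { [X → x x .] }  — reduce
  I8: { [X → X P . x] }  — shift
  I9: { [X → X P x .] }  — reduce
  I10: { [P → num E . X], [P → num E .], [X → . X P x], [X → . x x] }  — shift, reduce
  I11: { [E → num . P], [P → . b id], [P → . num E X], [P → . num E], [P → . x X] }  — shift
  I12: { [E → num P .] }  — reduce
  I13: { [P → . b id], [P → . num E X], [P → . num E], [P → . x X], [P → num E X .], [X → X . P x] }  — shift, reduce
  I14: { [P → b id .] }  — reduce

I3 contains reduce item [E → .] and shift item [E → . num P] — shift-reduce conflict.
I5 contains reduce item [P → x X .] and shift items [P → . b id], [P → . num E], [P → . num E X], [P → . x X] — shift-reduce conflict.
I10 contains reduce item [P → num E .] and shift item [X → . x x] — shift-reduce conflict.
I13 contains reduce item [P → num E X .] and shift items [P → . b id], [P → . num E], [P → . num E X], [P → . x X] — shift-reduce conflict.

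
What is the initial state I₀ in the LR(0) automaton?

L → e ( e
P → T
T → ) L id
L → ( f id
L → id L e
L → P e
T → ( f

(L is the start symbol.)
First, augment the grammar with L' → L
I₀ = CLOSURE({ [L' → . L] }):
  [L' → . L] has the dot before L: add [L → . e ( e], [L → . ( f id], [L → . id L e], [L → . P e]
  [L → . P e] has the dot before P: add [P → . T]
  [P → . T] has the dot before T: add [T → . ) L id], [T → . ( f]
No further items can be added.

I₀ = { [L → . ( f id], [L → . P e], [L → . e ( e], [L → . id L e], [L' → . L], [P → . T], [T → . ( f], [T → . ) L id] }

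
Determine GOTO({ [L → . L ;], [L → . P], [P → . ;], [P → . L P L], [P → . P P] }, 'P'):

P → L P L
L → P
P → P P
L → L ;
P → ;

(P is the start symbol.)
{ [L → . L ;], [L → . P], [L → P .], [P → . ;], [P → . L P L], [P → . P P], [P → P . P] }

GOTO(I, 'P') = CLOSURE({ [A → αX.β] : [A → α.Xβ] ∈ I, X = 'P' })

Items with dot before 'P', with the dot advanced:
  [L → . P] → [L → P .]
  [P → . P P] → [P → P . P]
Closure of the advanced items:
  [P → P . P] has the dot before P: add [P → . L P L], [P → . P P], [P → . ;]
  [P → . L P L] has the dot before L: add [L → . P], [L → . L ;]

GOTO = { [L → . L ;], [L → . P], [L → P .], [P → . ;], [P → . L P L], [P → . P P], [P → P . P] }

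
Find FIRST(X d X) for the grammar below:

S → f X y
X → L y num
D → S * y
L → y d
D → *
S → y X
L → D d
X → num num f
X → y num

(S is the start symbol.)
FIRST sets of the non-terminals involved (from the grammar, by fixed-point iteration):
  FIRST(X) = { '*', 'f', 'num', 'y' }

To compute FIRST(X d X), process the symbols left to right:
Symbol X is a non-terminal. Add FIRST(X) \ {ε} = { '*', 'f', 'num', 'y' }
X is not nullable (ε ∉ FIRST(X)), so stop here.
FIRST(X d X) = { '*', 'f', 'num', 'y' }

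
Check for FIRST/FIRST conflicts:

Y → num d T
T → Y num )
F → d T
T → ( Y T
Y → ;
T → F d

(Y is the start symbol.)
FIRST sets of the non-terminals at (or reachable through a nullable prefix from) the front of some alternative:
  FIRST(Y) = { ';', 'num' }
  FIRST(F) = { 'd' }

Productions for Y:
  Y → num d T: FIRST = { 'num' }
  Y → ;: FIRST = { ';' }
Productions for T:
  T → Y num ): FIRST = { ';', 'num' }
  T → ( Y T: FIRST = { '(' }
  T → F d: FIRST = { 'd' }
F has only one production, so no FIRST/FIRST conflict is possible there.

All alternatives of each non-terminal have pairwise disjoint FIRST sets.

Answer: No FIRST/FIRST conflicts.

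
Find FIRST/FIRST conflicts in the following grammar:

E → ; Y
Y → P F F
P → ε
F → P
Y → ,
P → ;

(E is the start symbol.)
FIRST sets of the non-terminals at (or reachable through a nullable prefix from) the front of some alternative:
  FIRST(P) = { ';', ε }
  FIRST(F) = { ';', ε }

Productions for Y:
  Y → P F F: FIRST = { ';', ε }
  Y → ,: FIRST = { ',' }
Productions for P:
  P → ε: FIRST = { ε }
  P → ;: FIRST = { ';' }
E, F have only one production, so no FIRST/FIRST conflict is possible there.

All alternatives of each non-terminal have pairwise disjoint FIRST sets.

Answer: No FIRST/FIRST conflicts.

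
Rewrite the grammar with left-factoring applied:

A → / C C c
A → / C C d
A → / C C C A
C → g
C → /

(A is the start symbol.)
A → / C C A'
A' → c
A' → d
A' → C A
C → g
C → /

Left-factoring transforms A → αβ₁ | αβ₂ into A → αA' and A' → β₁ | β₂
(α is the longest common prefix among the alternatives). Repeat until
no nonterminal has two alternatives with a common prefix.

Round 1: A has alternatives sharing prefix '/ C C'. Introduce A': A → / C C A'
  Add: A' → c
  Add: A' → d
  Add: A' → C A

No remaining common prefixes — done.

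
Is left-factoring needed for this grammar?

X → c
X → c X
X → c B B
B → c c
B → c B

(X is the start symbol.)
Left-factoring is needed when two productions for the same non-terminal
share a common prefix on the right-hand side.

Productions for X:
  X → c
  X → c X
  X → c B B
Productions for B:
  B → c c
  B → c B

Found common prefix 'c' in productions for X
Found common prefix 'c' in productions for B

Answer: Yes, X has productions with common prefix 'c'; B has productions with common prefix 'c'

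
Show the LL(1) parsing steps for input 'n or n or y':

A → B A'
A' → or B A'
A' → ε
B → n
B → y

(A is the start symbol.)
Stack is shown with the top on the left.

Stack      Input          Action
--------------------------------
A $        n or n or y $  output A → B A'
B A' $     n or n or y $  output B → n
n A' $     n or n or y $  match 'n'
A' $       or n or y $    output A' → or B A'
or B A' $  or n or y $    match 'or'
B A' $     n or y $       output B → n
n A' $     n or y $       match 'n'
A' $       or y $         output A' → or B A'
or B A' $  or y $         match 'or'
B A' $     y $            output B → y
y A' $     y $            match 'y'
A' $       $              output A' → ε
$          $              accept

The string is accepted.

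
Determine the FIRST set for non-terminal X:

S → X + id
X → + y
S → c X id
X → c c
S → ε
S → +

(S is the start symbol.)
{ '+', 'c' }

From X → + y:
  - '+' is a terminal: add '+' and stop
From X → c c:
  - c is a terminal: add 'c' and stop

Collecting: FIRST(X) = { '+', 'c' }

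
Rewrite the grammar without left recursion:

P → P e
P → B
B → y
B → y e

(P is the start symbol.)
P is directly left-recursive. The standard transformation for
  A → A α₁ | ... | A α_m | β₁ | ... | β_n
is
  A  → β₁ A' | ... | β_n A'
  A' → α₁ A' | ... | α_m A' | ε

P → B becomes P → B P'
P → P e becomes P' → e P'
Add P' → ε

Productions for other non-terminals are unchanged:
  B → y
  B → y e

Resulting grammar:
P → B P'
P' → e P'
P' → ε
B → y
B → y e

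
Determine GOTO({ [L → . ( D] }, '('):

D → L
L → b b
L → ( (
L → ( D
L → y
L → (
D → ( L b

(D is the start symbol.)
{ [D → . ( L b], [D → . L], [L → ( . D], [L → . ( (], [L → . ( D], [L → . (], [L → . b b], [L → . y] }

GOTO(I, '(') = CLOSURE({ [A → αX.β] : [A → α.Xβ] ∈ I, X = '(' })

Items with dot before '(', with the dot advanced:
  [L → . ( D] → [L → ( . D]
Closure of the advanced items:
  [L → ( . D] has the dot before D: add [D → . L], [D → . ( L b]
  [D → . L] has the dot before L: add [L → . b b], [L → . ( (], [L → . ( D], [L → . y], [L → . (]

GOTO = { [D → . ( L b], [D → . L], [L → ( . D], [L → . ( (], [L → . ( D], [L → . (], [L → . b b], [L → . y] }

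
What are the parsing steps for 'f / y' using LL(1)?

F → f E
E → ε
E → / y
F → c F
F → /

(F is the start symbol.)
Stack is shown with the top on the left.

Stack  Input    Action
----------------------
F $    f / y $  output F → f E
f E $  f / y $  match 'f'
E $    / y $    output E → / y
/ y $  / y $    match '/'
y $    y $      match 'y'
$      $        accept

The string is accepted.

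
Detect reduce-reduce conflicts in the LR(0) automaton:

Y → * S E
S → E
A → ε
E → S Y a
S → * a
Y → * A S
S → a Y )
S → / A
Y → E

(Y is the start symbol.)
Yes — I3: [S → E .] vs [Y → E .]; I17: [S → E .] vs [Y → * S E .]

Augment with Y' → Y and build the canonical LR(0) collection (I0 = CLOSURE({[Y' → . Y]}), then GOTO on every symbol after a dot until no new states appear). It has 20 states:
  I0: { [E → . S Y a], [S → . * a], [S → . / A], [S → . E], [S → . a Y )], [Y → . * A S], [Y → . * S E], [Y → . E], [Y' → . Y] }  — shift
  I1: { [A → .], [E → . S Y a], [S → * . a], [S → . * a], [S → . / A], [S → . E], [S → . a Y )], [Y → * . A S], [Y → * . S E] }  — shift, reduce
  I2: { [A → .], [S → / . A] }  — reduce
  I3: { [S → E .], [Y → E .] }  — 2 reduces
  I4: { [E → . S Y a], [E → S . Y a], [S → . * a], [S → . / A], [S → . E], [S → . a Y )], [Y → . * A S], [Y → . * S E], [Y → . E] }  — shift
  I5: { [Y' → Y .] }  — accept
  I6: { [E → . S Y a], [S → . * a], [S → . / A], [S → . E], [S → . a Y )], [S → a . Y )], [Y → . * A S], [Y → . * S E], [Y → . E] }  — shift
  I7: { [S → a Y . )] }  — shift
  I8: { [S → a Y ) .] }  — reduce
  I9: { [E → S Y . a] }  — shift
  I10: { [E → S Y a .] }  — reduce
  I11: { [S → / A .] }  — reduce
  I12: { [S → * . a] }  — shift
  I13: { [E → . S Y a], [S → . * a], [S → . / A], [S → . E], [S → . a Y )], [Y → * A . S] }  — shift
  I14: { [S → E .] }  — reduce
  I15: { [E → . S Y a], [E → S . Y a], [S → . * a], [S → . / A], [S → . E], [S → . a Y )], [Y → * S . E], [Y → . * A S], [Y → . * S E], [Y → . E] }  — shift
  I16: { [E → . S Y a], [S → * a .], [S → . * a], [S → . / A], [S → . E], [S → . a Y )], [S → a . Y )], [Y → . * A S], [Y → . * S E], [Y → . E] }  — shift, reduce
  I17: { [S → E .], [Y → * S E .], [Y → E .] }  — 3 reduces
  I18: { [E → . S Y a], [E → S . Y a], [S → . * a], [S → . / A], [S → . E], [S → . a Y )], [Y → * A S .], [Y → . * A S], [Y → . * S E], [Y → . E] }  — shift, reduce
  I19: { [S → * a .] }  — reduce

I3 contains complete items [S → E .], [Y → E .] — reduce-reduce conflict.
I17 contains complete items [S → E .], [Y → * S E .], [Y → E .] — reduce-reduce conflict.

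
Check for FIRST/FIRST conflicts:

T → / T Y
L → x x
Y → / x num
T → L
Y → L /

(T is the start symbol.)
No FIRST/FIRST conflicts.

A FIRST/FIRST conflict occurs when two productions N → α and N → β for the same non-terminal have FIRST(α) ∩ FIRST(β) ≠ ∅ (with ε ∈ FIRST of a nullable right-hand side, so two nullable alternatives also conflict).

FIRST sets of the non-terminals at (or reachable through a nullable prefix from) the front of some alternative:
  FIRST(L) = { 'x' }

Productions for T:
  T → / T Y: FIRST = { '/' }
  T → L: FIRST = { 'x' }
Productions for Y:
  Y → / x num: FIRST = { '/' }
  Y → L /: FIRST = { 'x' }
L has only one production, so no FIRST/FIRST conflict is possible there.

All alternatives of each non-terminal have pairwise disjoint FIRST sets.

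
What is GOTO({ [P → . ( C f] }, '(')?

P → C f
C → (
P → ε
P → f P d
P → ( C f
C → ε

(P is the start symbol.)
GOTO(I, '(') = CLOSURE({ [A → αX.β] : [A → α.Xβ] ∈ I, X = '(' })

Items with dot before '(', with the dot advanced:
  [P → . ( C f] → [P → ( . C f]
Closure of the advanced items:
  [P → ( . C f] has the dot before C: add [C → . (], [C → .]

GOTO = { [C → . (], [C → .], [P → ( . C f] }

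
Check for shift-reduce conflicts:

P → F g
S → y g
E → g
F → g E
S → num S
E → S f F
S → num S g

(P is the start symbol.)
A shift-reduce conflict occurs when an LR(0) state has both:
  - a complete (reduce) item [A → α .] (dot at the end), and
  - a shift item [B → β . c γ] (dot before a terminal).

Augment with P' → P and build the canonical LR(0) collection (I0 = CLOSURE({[P' → . P]}), then GOTO on every symbol after a dot until no new states appear). It has 15 states:
  I0: { [F → . g E], [P → . F g], [P' → . P] }  — shift
  I1: { [P → F . g] }  — shift
  I2: { [P' → P .] }  — accept
  I3: { [E → . S f F], [E → . g], [F → g . E], [S → . num S g], [S → . num S], [S → . y g] }  — shift
  I4: { [F → g E .] }  — reduce
  I5: { [E → S . f F] }  — shift
  I6: { [E → g .] }  — reduce
  I7: { [S → . num S g], [S → . num S], [S → . y g], [S → num . S g], [S → num . S] }  — shift
  I8: { [S → y . g] }  — shift
  I9: { [S → y g .] }  — reduce
  I10: { [S → num S . g], [S → num S .] }  — shift, reduce
  I11: { [S → num S g .] }  — reduce
  I12: { [E → S f . F], [F → . g E] }  — shift
  I13: { [E → S f F .] }  — reduce
  I14: { [P → F g .] }  — reduce

I10 contains reduce item [S → num S .] and shift item [S → num S . g] — shift-reduce conflict.

Answer: Yes — I10: [S → num S .] vs [S → num S . g]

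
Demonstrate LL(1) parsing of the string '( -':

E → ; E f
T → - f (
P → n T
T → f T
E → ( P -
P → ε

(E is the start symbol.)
LL(1) parsing maintains a stack (initially the start symbol over $) and the input. At each step: if the stack top is a terminal, match it against the current input token; if it is a non-terminal N, replace it with the RHS of M[N, lookahead] (the unique production whose predict set contains the lookahead).

Stack is shown with the top on the left.

Stack    Input  Action
----------------------
E $      ( - $  output E → ( P -
( P - $  ( - $  match '('
P - $    - $    output P → ε
- $      - $    match '-'
$        $      accept

The string is accepted.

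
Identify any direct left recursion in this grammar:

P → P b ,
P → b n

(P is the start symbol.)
Yes, P is left-recursive

Direct left recursion occurs when N → N α for some non-terminal N (the right-hand side begins with the left-hand side itself).

P → P b ,: LEFT RECURSIVE (starts with P)
P → b n: starts with b

The grammar has direct left recursion on: P.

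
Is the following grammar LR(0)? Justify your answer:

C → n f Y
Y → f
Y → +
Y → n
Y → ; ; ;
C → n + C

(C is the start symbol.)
A grammar is LR(0) if no state in the canonical LR(0) collection has:
  - both a shift item (dot before a terminal) and a complete item (shift-reduce conflict), or
  - two or more complete items (reduce-reduce conflict; the accept item [C' → C .] counts as a complete item here).

Augment with C' → C and build the canonical LR(0) collection (I0 = CLOSURE({[C' → . C]}), then GOTO on every symbol after a dot until no new states appear). It has 13 states:
  I0: { [C → . n + C], [C → . n f Y], [C' → . C] }  — shift
  I1: { [C' → C .] }  — accept
  I2: { [C → n . + C], [C → n . f Y] }  — shift
  I3: { [C → . n + C], [C → . n f Y], [C → n + . C] }  — shift
  I4: { [C → n f . Y], [Y → . +], [Y → . ; ; ;], [Y → . f], [Y → . n] }  — shift
  I5: { [Y → + .] }  — reduce
  I6: { [Y → ; . ; ;] }  — shift
  I7: { [C → n f Y .] }  — reduce
  I8: { [Y → f .] }  — reduce
  I9: { [Y → n .] }  — reduce
  I10: { [Y → ; ; . ;] }  — shift
  I11: { [Y → ; ; ; .] }  — reduce
  I12: { [C → n + C .] }  — reduce

Every state is either a pure shift/goto state or contains exactly one complete item and nothing to shift — no conflicts. The grammar is LR(0).

Answer: Yes, the grammar is LR(0)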